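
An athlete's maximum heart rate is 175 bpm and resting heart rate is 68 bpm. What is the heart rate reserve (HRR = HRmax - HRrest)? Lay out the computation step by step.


HRR = HRmax - HRrest
= 175 - 68
= 107 bpm

107 bpm


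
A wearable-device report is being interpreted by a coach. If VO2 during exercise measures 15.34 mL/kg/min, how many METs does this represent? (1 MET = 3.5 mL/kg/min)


METs = VO2 / 3.5 = 15.34 / 3.5 = 4.38

4.38 METs


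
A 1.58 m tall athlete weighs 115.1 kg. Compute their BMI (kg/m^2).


height^2 = 2.4964 m^2
BMI = 115.1 / 2.4964 = 46.11 kg/m^2

46.11 kg/m^2


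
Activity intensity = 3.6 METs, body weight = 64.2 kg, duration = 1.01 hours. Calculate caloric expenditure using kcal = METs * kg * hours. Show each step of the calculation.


kcal = 3.6 * 64.2 * 1.01
= 231.12 * 1.01
= 233.43 kcal

233.43 kcal


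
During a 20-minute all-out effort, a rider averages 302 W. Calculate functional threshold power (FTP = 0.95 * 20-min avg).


FTP = 0.95 * 302
= 286.9 W

286.9 W


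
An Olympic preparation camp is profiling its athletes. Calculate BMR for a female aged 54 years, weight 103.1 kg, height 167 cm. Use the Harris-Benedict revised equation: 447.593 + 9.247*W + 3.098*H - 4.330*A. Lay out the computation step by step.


Substituting values:
W term = 9.247 * 103.1 = 953.3657
H term = 3.098 * 167 = 517.366
A term = 4.330 * 54 = 233.82
BMR = 1684.5 kcal/day

1684.5 kcal/day


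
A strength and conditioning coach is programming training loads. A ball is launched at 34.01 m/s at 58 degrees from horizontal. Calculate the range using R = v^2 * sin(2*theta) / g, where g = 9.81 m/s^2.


sin(2 * 58) = sin(116) = 0.898794
v^2 = 34.01^2 = 1156.6801
R = 1156.6801 * 0.898794 / 9.81
= 105.975 m

105.975 m


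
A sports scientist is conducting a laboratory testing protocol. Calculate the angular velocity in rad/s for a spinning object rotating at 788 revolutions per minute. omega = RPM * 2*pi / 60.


omega = RPM * 2*pi / 60
= 788 * 6.28318531 / 60
= 82.519 rad/s

82.519 rad/s


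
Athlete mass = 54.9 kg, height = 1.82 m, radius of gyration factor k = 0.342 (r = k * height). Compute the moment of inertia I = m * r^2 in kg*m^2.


r = k * height = 0.342 * 1.82 = 0.62244 m
r^2 = 0.62244^2 = 0.387432
I = 54.9 * 0.387432 = 21.27 kg*m^2

21.27 kg*m^2


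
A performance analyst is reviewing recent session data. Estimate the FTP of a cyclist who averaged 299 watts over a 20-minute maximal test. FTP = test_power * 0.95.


FTP = 299 * 0.95 = 284.05 W

284.05 W


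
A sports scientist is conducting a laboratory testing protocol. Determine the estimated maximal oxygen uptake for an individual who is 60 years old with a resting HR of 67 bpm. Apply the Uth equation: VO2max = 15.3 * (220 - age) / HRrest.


HRmax = 220 - 60 = 160
VO2max = 15.3 * (160 / 67)
= 15.3 * 2.3881
= 36.54 mL/kg/min

36.54 mL/kg/min


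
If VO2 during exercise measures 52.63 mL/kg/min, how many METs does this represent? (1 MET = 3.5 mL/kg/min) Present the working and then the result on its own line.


METs = VO2 / 3.5 = 52.63 / 3.5 = 15.04

15.04 METs


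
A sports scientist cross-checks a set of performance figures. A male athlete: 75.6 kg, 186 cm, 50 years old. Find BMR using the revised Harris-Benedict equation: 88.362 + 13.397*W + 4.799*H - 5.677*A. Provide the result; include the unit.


Intercept = 88.362
Weight contribution = 13.397 * 75.6 = 1012.8132
Height contribution = 4.799 * 186 = 892.614
Age contribution = 5.677 * 50 = 283.85
BMR = 88.362 + 1012.8132 + 892.614 - 283.85
= 1709.94 kcal/day

1709.94 kcal/day


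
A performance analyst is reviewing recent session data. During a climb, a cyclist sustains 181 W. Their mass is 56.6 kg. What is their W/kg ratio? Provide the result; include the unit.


Power-to-weight = 181 W / 56.6 kg
= 3.198 W/kg

3.198 W/kg


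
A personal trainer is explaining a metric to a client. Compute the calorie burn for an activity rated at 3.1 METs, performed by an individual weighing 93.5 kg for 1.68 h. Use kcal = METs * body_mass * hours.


Product of METs and mass = 3.1 * 93.5 = 289.85
Total kcal = 289.85 * 1.68 = 486.95 kcal

486.95 kcal


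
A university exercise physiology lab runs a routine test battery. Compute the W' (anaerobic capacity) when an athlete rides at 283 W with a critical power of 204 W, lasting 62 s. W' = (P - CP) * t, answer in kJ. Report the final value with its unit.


Above-CP power = 79 W
Duration = 62 s
W' = 79 * 62 = 4898 J
Convert: 4898 / 1000 = 4.898 kJ

4.898 kJ


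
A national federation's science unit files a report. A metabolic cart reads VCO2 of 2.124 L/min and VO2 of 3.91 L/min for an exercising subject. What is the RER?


RER = VCO2 / VO2 = 2.124 / 3.91 = 0.5432

0.5432


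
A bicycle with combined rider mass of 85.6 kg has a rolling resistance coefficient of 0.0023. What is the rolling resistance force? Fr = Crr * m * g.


Fr = 0.0023 * 85.6 * 9.81
= 0.19688 * 9.81
= 1.931 N

1.931 N


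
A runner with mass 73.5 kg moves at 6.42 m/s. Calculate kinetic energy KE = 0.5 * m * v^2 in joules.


v^2 = 6.42^2 = 41.2164
KE = 0.5 * 73.5 * 41.2164
= 1514.7 J

1514.7 J


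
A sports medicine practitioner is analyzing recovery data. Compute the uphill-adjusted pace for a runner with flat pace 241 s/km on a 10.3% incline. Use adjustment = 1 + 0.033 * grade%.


Adjustment factor = 1 + 0.033 * 10.3 = 1.3399
Grade-adjusted pace = 241 * 1.3399 = 322.92 s/km

322.92 s/km


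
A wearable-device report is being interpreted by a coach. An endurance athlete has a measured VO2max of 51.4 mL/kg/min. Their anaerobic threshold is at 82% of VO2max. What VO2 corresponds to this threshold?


Anaerobic threshold VO2 = VO2max * 82%
= 51.4 * 0.82
= 42.15 mL/kg/min

42.15 mL/kg/min


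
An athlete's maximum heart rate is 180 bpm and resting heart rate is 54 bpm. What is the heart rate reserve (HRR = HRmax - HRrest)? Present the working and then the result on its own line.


HRR = HRmax - HRrest
= 180 - 54
= 126 bpm

126 bpm


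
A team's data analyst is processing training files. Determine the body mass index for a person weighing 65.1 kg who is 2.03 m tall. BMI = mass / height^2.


BMI = mass / height^2
= 65.1 / 2.03^2
= 65.1 / 4.1209
= 15.8 kg/m^2

15.8 kg/m^2


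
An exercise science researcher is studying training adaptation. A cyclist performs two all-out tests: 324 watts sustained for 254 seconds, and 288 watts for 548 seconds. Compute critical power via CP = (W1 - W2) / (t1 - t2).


W1 = P1 * t1 = 324 * 254 = 82296 J
W2 = P2 * t2 = 288 * 548 = 157824 J
CP = (82296 - 157824) / (254 - 548)
= 256.9 W

256.9 W


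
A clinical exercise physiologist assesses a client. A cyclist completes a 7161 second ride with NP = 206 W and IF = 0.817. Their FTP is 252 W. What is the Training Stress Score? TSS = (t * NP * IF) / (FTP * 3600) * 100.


t * NP * IF = 7161 * 206 * 0.817 = 1205210.622
FTP * 3600 = 907200
TSS = (1205210.622 / 907200) * 100 = 132.85

132.85 TSS


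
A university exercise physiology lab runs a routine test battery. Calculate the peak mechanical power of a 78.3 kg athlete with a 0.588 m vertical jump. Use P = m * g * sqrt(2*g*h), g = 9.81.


First, sqrt(2gh) = sqrt(2 * 9.81 * 0.588)
= sqrt(11.53656) = 3.396551 m/s
Power = 78.3 * 9.81 * 3.396551 = 2608.97 W

2608.97 W


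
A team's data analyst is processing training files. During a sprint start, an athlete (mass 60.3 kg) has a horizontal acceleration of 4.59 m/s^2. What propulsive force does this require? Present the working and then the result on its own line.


Propulsive force = mass * acceleration
= 60.3 kg * 4.59 m/s^2
= 276.78 N

276.78 N


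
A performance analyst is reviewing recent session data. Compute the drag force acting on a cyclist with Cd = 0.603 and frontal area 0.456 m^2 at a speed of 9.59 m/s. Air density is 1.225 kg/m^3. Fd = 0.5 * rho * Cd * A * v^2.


Step 1: v^2 = 91.9681
Step 2: Fd = 0.5 * 1.225 * 0.603 * 0.456 * 91.9681
= 15.489 N

15.489 N


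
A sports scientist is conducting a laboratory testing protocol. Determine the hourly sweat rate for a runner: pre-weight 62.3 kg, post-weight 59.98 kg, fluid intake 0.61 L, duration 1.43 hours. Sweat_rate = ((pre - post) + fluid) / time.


Mass lost = 62.3 - 59.98 = 2.32 kg
Add fluid consumed: 2.32 + 0.61 = 2.93 L total sweat
Sweat rate = 2.93 / 1.43 = 2.049 L/h

2.049 L/h


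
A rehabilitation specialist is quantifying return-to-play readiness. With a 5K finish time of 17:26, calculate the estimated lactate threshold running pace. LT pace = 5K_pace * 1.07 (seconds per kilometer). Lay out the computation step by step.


Race duration = 1046 s for 5 km
Average pace = 1046 / 5 = 209.2 s/km
LT pace = 209.2 * 1.07
= 223.84 s/km

223.84 s/km


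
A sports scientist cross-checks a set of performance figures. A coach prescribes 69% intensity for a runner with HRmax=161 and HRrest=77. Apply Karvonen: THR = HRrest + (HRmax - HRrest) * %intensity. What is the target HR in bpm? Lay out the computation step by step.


Heart rate reserve = 161 - 77 = 84
Intensity fraction = 69 / 100 = 0.69
THR = 77 + 84 * 0.69 = 134.96 bpm

134.96 bpm


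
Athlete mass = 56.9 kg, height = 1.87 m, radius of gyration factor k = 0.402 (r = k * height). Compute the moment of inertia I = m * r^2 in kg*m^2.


r = k * height = 0.402 * 1.87 = 0.75174 m
r^2 = 0.75174^2 = 0.565113
I = 56.9 * 0.565113 = 32.155 kg*m^2

32.155 kg*m^2


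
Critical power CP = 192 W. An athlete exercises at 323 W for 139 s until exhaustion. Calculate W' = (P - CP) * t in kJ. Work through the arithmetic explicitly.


P - CP = 323 - 192 = 131 W
W' = 131 * 139 = 18209 J
= 18209 / 1000 = 18.209 kJ

18.209 kJ


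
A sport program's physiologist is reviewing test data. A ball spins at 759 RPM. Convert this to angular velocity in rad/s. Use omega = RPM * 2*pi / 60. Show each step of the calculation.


omega = 759 * 2 * pi / 60
= 759 * 6.28318531 / 60
= 4768.938 / 60
= 79.482 rad/s

79.482 rad/s


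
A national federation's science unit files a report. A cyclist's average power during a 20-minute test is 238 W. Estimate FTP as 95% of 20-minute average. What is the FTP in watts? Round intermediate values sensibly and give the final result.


FTP = 20-min power * 0.95
= 238 * 0.95
= 226.1 W

226.1 W


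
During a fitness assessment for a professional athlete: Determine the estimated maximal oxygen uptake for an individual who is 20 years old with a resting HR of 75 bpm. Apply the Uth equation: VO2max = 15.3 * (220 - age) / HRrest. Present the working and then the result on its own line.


HRmax = 220 - 20 = 200
VO2max = 15.3 * (200 / 75)
= 15.3 * 2.6667
= 40.8 mL/kg/min

40.8 mL/kg/min


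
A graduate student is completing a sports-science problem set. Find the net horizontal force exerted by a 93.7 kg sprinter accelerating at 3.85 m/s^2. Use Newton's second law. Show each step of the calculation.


Newton's second law: F = m * a
F = 93.7 * 3.85 = 360.75 N

360.75 N


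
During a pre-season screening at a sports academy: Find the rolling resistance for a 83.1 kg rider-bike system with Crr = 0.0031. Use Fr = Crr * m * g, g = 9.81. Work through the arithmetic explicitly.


m * g = 83.1 * 9.81 = 815.211 N
Fr = 0.0031 * 815.211 = 2.527 N

2.527 N


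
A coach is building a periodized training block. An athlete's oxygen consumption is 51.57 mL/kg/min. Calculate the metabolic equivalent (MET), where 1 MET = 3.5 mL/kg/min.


MET = VO2 / 3.5
= 51.57 / 3.5
= 14.73 METs

14.73 METs


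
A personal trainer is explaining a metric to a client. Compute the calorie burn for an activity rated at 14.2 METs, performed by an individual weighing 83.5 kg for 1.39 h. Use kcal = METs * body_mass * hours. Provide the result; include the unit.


Product of METs and mass = 14.2 * 83.5 = 1185.7
Total kcal = 1185.7 * 1.39 = 1648.12 kcal

1648.12 kcal


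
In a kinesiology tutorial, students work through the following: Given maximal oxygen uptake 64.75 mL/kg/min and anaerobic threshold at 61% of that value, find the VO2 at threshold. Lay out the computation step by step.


Percentage as decimal = 0.61
VO2 at AT = 64.75 * 0.61 = 39.5 mL/kg/min

39.5 mL/kg/min


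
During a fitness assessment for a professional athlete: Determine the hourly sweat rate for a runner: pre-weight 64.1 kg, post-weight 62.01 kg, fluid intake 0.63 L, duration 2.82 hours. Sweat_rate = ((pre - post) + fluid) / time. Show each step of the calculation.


Mass lost = 64.1 - 62.01 = 2.09 kg
Add fluid consumed: 2.09 + 0.63 = 2.72 L total sweat
Sweat rate = 2.72 / 2.82 = 0.965 L/h

0.965 L/h


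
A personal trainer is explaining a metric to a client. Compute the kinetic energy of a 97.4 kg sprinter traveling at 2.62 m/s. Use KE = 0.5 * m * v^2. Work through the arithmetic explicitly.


Velocity squared = 6.8644
KE = 0.5 * 97.4 * 6.8644 = 334.3 J

334.3 J


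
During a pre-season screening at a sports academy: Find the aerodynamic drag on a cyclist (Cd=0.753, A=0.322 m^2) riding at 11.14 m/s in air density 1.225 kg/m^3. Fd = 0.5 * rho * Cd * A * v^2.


Fd = 0.5 * 1.225 * 0.753 * 0.322 * 11.14^2
= 0.5 * 1.225 * 0.753 * 0.322 * 124.0996
= 18.43 N

18.43 N


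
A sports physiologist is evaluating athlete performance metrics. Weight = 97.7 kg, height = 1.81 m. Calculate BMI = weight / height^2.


height^2 = 1.81^2 = 3.2761
BMI = 97.7 / 3.2761 = 29.82 kg/m^2

29.82 kg/m^2


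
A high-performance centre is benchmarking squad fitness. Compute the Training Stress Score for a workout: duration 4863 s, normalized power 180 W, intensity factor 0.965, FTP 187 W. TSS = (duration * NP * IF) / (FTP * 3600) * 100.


Product = 4863 * 180 * 0.965 = 844703.1
Base = 187 * 3600 = 673200
TSS = 844703.1 / 673200 * 100 = 125.48

125.48 TSS


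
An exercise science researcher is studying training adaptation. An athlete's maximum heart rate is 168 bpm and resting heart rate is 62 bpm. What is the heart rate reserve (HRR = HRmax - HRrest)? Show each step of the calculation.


HRR = HRmax - HRrest
= 168 - 62
= 106 bpm

106 bpm


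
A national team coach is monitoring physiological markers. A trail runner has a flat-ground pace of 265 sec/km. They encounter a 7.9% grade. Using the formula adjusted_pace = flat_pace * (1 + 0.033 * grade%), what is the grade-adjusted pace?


Grade factor = 1 + 0.033 * 7.9 = 1.2607
Adjusted = 265 * 1.2607 = 334.09 sec/km

334.09 s/km


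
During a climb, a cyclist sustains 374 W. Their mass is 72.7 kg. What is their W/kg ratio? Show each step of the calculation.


Power-to-weight = 374 W / 72.7 kg
= 5.144 W/kg

5.144 W/kg


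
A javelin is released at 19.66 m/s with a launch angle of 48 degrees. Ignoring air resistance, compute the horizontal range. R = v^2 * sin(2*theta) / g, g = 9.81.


Launch speed squared = 386.5156
sin(2 * 48 deg) = 0.994522
Range = 386.5156 * 0.994522 / 9.81
= 39.184 m

39.184 m


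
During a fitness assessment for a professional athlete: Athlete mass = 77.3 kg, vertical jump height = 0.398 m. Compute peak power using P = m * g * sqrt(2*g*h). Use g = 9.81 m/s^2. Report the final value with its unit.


sqrt(2 * 9.81 * 0.398) = sqrt(7.80876) = 2.794416 m/s
P = 77.3 * 9.81 * 2.794416
= 2119.04 W

2119.04 W


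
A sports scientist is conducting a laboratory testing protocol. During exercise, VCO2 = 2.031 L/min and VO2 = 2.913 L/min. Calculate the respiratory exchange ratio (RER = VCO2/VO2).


RER = VCO2 / VO2
= 2.031 / 2.913
= 0.6972

0.6972


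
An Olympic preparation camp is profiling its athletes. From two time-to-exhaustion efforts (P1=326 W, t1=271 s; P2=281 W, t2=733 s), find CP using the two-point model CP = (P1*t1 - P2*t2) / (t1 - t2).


Work in trial 1 = 88346 J
Work in trial 2 = 205973 J
Delta work = -117627 J
Delta time = -462 s
CP = -117627 / -462 = 254.6 W

254.6 W


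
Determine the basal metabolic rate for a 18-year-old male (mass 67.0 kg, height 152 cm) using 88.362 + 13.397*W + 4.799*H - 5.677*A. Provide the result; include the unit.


BMR = 88.362 + 13.397*67.0 + 4.799*152 - 5.677*18
= 1613.22 kcal/day

1613.22 kcal/day


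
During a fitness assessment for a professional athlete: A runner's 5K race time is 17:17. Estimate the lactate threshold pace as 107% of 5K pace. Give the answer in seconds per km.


Total race time = 17*60 + 17 = 1037 seconds
5K pace = 1037 / 5 = 207.4 sec/km
LT pace = 207.4 * 1.07 = 221.92 sec/km

221.92 s/km


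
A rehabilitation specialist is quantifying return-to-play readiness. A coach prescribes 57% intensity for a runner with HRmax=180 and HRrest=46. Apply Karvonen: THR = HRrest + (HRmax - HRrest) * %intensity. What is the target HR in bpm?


Heart rate reserve = 180 - 46 = 134
Intensity fraction = 57 / 100 = 0.57
THR = 46 + 134 * 0.57 = 122.38 bpm

122.38 bpm


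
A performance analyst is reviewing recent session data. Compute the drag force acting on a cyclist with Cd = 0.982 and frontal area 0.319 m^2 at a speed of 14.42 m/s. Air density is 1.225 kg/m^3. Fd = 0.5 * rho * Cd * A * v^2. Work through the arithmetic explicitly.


Step 1: v^2 = 207.9364
Step 2: Fd = 0.5 * 1.225 * 0.982 * 0.319 * 207.9364
= 39.897 N

39.897 N


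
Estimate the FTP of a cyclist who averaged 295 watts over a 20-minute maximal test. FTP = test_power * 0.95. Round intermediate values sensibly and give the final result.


FTP = 295 * 0.95 = 280.25 W

280.25 W


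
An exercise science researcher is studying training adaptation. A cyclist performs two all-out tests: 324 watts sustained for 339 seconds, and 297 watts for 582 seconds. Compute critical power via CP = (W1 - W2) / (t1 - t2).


W1 = P1 * t1 = 324 * 339 = 109836 J
W2 = P2 * t2 = 297 * 582 = 172854 J
CP = (109836 - 172854) / (339 - 582)
= 259.33 W

259.33 W


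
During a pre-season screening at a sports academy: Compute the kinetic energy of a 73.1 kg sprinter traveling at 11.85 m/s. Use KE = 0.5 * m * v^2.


Velocity squared = 140.4225
KE = 0.5 * 73.1 * 140.4225 = 5132.44 J

5132.44 J


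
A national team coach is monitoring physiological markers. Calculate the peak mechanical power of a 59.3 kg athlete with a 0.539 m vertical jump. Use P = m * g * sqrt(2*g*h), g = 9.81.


First, sqrt(2gh) = sqrt(2 * 9.81 * 0.539)
= sqrt(10.57518) = 3.25195 m/s
Power = 59.3 * 9.81 * 3.25195 = 1891.77 W

1891.77 W


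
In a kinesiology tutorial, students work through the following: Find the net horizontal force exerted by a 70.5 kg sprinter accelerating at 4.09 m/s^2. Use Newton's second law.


Newton's second law: F = m * a
F = 70.5 * 4.09 = 288.35 N

288.35 N


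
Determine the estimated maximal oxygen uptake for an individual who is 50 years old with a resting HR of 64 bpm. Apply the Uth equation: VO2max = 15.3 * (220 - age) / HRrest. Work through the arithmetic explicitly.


HRmax = 220 - 50 = 170
VO2max = 15.3 * (170 / 64)
= 15.3 * 2.6563
= 40.64 mL/kg/min

40.64 mL/kg/min


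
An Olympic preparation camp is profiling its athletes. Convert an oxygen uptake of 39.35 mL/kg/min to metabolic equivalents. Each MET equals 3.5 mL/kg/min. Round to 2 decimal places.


One MET = 3.5 mL/kg/min
Number of METs = 39.35 / 3.5
= 11.24 METs

11.24 METs


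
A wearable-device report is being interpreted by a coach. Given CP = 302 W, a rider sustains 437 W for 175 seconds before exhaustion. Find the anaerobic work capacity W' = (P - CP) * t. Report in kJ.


Excess power = 437 - 302 = 135 W
Work above CP = 135 * 175 = 23625 J
W' = 23.625 kJ

23.625 kJ


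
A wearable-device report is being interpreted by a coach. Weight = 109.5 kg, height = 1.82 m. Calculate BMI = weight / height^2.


height^2 = 1.82^2 = 3.3124
BMI = 109.5 / 3.3124 = 33.06 kg/m^2

33.06 kg/m^2


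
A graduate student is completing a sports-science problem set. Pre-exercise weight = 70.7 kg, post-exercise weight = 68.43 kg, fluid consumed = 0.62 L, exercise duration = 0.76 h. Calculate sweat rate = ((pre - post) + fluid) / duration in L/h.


Weight loss = 70.7 - 68.43 = 2.27 kg (approx L)
Total sweat = 2.27 + 0.62 = 2.89 L
Sweat rate = 2.89 / 0.76 = 3.803 L/h

3.803 L/h


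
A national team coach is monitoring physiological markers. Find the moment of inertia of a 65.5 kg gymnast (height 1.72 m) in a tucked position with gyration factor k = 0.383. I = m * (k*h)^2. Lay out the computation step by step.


Radius of gyration = 0.383 * 1.72 = 0.65876 m
I = 65.5 * 0.65876^2
= 65.5 * 0.433965
= 28.425 kg*m^2

28.425 kg*m^2


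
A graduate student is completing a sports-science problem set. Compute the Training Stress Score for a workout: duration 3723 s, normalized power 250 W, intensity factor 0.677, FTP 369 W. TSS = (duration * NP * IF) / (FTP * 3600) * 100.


Product = 3723 * 250 * 0.677 = 630117.75
Base = 369 * 3600 = 1328400
TSS = 630117.75 / 1328400 * 100 = 47.43

47.43 TSS


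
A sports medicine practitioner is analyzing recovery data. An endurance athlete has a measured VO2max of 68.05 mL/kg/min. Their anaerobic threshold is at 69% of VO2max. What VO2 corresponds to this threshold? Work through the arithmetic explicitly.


Anaerobic threshold VO2 = VO2max * 69%
= 68.05 * 0.69
= 46.95 mL/kg/min

46.95 mL/kg/min


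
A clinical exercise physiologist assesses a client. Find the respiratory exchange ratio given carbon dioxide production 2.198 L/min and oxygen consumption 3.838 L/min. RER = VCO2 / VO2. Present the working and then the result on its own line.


VCO2 = 2.198 L/min
VO2 = 3.838 L/min
RER = 2.198 / 3.838 = 0.5727

0.5727


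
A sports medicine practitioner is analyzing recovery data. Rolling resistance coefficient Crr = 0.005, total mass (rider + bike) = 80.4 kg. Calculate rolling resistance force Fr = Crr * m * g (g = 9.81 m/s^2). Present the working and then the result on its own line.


Fr = Crr * m * g
= 0.005 * 80.4 * 9.81
= 3.944 N

3.944 N


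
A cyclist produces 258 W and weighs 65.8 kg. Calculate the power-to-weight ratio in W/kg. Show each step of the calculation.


P/W = power / mass
= 258 / 65.8
= 3.921 W/kg

3.921 W/kg


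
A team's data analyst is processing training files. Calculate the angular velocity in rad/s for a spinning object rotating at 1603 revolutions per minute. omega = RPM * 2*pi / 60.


omega = RPM * 2*pi / 60
= 1603 * 6.28318531 / 60
= 167.866 rad/s

167.866 rad/s


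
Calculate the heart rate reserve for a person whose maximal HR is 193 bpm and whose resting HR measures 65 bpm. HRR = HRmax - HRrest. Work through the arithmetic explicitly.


HRmax = 193 bpm
HRrest = 65 bpm
HRR = 193 - 65 = 128 bpm

128 bpm


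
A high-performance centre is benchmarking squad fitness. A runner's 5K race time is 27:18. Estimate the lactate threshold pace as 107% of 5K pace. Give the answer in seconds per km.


Total race time = 27*60 + 18 = 1638 seconds
5K pace = 1638 / 5 = 327.6 sec/km
LT pace = 327.6 * 1.07 = 350.53 sec/km

350.53 s/km


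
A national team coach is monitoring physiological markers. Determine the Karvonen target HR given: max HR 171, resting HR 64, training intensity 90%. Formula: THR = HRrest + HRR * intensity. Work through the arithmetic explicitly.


HRR = HRmax - HRrest = 171 - 64 = 107
THR = 64 + 107 * 0.9
= 160.3 bpm

160.3 bpm


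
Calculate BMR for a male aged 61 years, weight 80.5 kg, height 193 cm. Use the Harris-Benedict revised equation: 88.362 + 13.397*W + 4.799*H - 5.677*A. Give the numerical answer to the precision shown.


Substituting values:
W term = 13.397 * 80.5 = 1078.4585
H term = 4.799 * 193 = 926.207
A term = 5.677 * 61 = 346.297
BMR = 1746.73 kcal/day

1746.73 kcal/day


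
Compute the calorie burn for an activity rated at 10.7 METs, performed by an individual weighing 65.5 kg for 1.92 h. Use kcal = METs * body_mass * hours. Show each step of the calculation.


Product of METs and mass = 10.7 * 65.5 = 700.85
Total kcal = 700.85 * 1.92 = 1345.63 kcal

1345.63 kcal


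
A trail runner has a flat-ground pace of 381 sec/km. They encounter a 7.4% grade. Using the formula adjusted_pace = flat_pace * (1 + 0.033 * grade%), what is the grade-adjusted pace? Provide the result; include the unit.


Grade factor = 1 + 0.033 * 7.4 = 1.2442
Adjusted = 381 * 1.2442 = 474.04 sec/km

474.04 s/km


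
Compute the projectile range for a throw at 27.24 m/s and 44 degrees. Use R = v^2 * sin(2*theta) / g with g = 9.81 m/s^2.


Two times the angle = 88 degrees
sin(88) = 0.999391
R = 742.0176 * 0.999391 / 9.81 = 75.593 m

75.593 m


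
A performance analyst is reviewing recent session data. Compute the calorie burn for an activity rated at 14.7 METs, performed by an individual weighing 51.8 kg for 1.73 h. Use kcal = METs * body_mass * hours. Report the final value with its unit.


Product of METs and mass = 14.7 * 51.8 = 761.46
Total kcal = 761.46 * 1.73 = 1317.33 kcal

1317.33 kcal


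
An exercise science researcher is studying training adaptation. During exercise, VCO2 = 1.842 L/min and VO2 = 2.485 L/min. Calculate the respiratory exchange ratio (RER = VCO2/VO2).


RER = VCO2 / VO2
= 1.842 / 2.485
= 0.7412

0.7412


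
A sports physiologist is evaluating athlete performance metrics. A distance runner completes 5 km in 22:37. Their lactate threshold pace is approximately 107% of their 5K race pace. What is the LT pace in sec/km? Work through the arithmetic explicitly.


Convert to seconds: 22 min 37 s = 1357 s
Pace per km = 1357 / 5 = 271.4 s/km
LT pace = 271.4 * 1.07 = 290.4 s/km

290.4 s/km


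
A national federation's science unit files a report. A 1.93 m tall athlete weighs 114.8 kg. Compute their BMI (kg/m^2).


height^2 = 3.7249 m^2
BMI = 114.8 / 3.7249 = 30.82 kg/m^2

30.82 kg/m^2


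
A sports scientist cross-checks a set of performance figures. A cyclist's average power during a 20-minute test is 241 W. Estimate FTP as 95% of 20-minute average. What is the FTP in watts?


FTP = 20-min power * 0.95
= 241 * 0.95
= 228.95 W

228.95 W


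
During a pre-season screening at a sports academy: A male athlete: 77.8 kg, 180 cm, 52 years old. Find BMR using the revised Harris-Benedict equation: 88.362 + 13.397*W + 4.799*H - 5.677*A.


Intercept = 88.362
Weight contribution = 13.397 * 77.8 = 1042.2866
Height contribution = 4.799 * 180 = 863.82
Age contribution = 5.677 * 52 = 295.204
BMR = 88.362 + 1042.2866 + 863.82 - 295.204
= 1699.26 kcal/day

1699.26 kcal/day


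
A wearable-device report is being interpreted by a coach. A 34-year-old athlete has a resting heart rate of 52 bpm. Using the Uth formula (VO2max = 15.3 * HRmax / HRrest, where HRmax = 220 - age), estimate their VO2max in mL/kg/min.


HRmax = 220 - 34 = 186 bpm
Ratio = HRmax / HRrest = 186 / 52 = 3.5769
VO2max = 15.3 * 3.5769 = 54.73 mL/kg/min

54.73 mL/kg/min


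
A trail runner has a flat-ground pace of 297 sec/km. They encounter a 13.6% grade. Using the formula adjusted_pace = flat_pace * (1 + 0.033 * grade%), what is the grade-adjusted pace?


Grade factor = 1 + 0.033 * 13.6 = 1.4488
Adjusted = 297 * 1.4488 = 430.29 sec/km

430.29 s/km


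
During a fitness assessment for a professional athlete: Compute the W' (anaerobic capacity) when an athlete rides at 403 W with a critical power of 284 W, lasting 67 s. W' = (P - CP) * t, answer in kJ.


Above-CP power = 119 W
Duration = 67 s
W' = 119 * 67 = 7973 J
Convert: 7973 / 1000 = 7.973 kJ

7.973 kJ


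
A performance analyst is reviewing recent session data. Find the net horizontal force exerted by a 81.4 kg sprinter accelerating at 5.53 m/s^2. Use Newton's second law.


Newton's second law: F = m * a
F = 81.4 * 5.53 = 450.14 N

450.14 N


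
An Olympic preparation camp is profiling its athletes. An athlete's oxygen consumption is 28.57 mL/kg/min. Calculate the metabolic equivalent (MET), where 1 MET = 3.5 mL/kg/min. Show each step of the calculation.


MET = VO2 / 3.5
= 28.57 / 3.5
= 8.16 METs

8.16 METs


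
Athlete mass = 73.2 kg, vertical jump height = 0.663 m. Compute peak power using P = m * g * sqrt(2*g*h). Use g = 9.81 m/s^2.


sqrt(2 * 9.81 * 0.663) = sqrt(13.00806) = 3.606669 m/s
P = 73.2 * 9.81 * 3.606669
= 2589.92 W

2589.92 W


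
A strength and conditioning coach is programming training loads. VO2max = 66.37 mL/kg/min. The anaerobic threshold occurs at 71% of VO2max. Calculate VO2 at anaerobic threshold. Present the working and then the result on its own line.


AT fraction = 71 / 100 = 0.71
AT VO2 = 66.37 * 0.71
= 47.12 mL/kg/min

47.12 mL/kg/min


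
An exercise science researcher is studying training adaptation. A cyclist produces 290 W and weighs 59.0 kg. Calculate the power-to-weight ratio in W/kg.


P/W = power / mass
= 290 / 59.0
= 4.915 W/kg

4.915 W/kg


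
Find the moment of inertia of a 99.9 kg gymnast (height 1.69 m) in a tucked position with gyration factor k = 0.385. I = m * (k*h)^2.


Radius of gyration = 0.385 * 1.69 = 0.65065 m
I = 99.9 * 0.65065^2
= 99.9 * 0.423345
= 42.292 kg*m^2

42.292 kg*m^2


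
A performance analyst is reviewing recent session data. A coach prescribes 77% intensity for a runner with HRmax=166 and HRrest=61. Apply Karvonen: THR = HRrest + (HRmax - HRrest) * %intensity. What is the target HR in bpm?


Heart rate reserve = 166 - 61 = 105
Intensity fraction = 77 / 100 = 0.77
THR = 61 + 105 * 0.77 = 141.85 bpm

141.85 bpm


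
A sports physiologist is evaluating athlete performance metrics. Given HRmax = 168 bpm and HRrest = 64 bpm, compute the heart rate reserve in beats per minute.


Heart rate reserve = maximum HR minus resting HR
HRR = 168 - 64 = 104 bpm

104 bpm


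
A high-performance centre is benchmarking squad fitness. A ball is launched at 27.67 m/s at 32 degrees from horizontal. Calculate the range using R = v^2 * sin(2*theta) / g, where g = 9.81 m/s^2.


sin(2 * 32) = sin(64) = 0.898794
v^2 = 27.67^2 = 765.6289
R = 765.6289 * 0.898794 / 9.81
= 70.147 m

70.147 m


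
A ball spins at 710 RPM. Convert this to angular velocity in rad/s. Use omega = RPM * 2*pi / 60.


omega = 710 * 2 * pi / 60
= 710 * 6.28318531 / 60
= 4461.062 / 60
= 74.351 rad/s

74.351 rad/s


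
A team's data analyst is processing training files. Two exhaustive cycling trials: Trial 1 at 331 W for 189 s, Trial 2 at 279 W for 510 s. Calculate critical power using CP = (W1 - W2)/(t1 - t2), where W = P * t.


W1 = 331 * 189 = 62559 J
W2 = 279 * 510 = 142290 J
CP = (62559 - 142290) / (189 - 510)
= -79731 / -321
= 248.38 W

248.38 W


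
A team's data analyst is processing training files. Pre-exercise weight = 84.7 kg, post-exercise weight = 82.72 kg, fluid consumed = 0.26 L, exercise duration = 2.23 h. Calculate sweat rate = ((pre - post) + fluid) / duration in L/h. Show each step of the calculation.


Weight loss = 84.7 - 82.72 = 1.98 kg (approx L)
Total sweat = 1.98 + 0.26 = 2.24 L
Sweat rate = 2.24 / 2.23 = 1.004 L/h

1.004 L/h


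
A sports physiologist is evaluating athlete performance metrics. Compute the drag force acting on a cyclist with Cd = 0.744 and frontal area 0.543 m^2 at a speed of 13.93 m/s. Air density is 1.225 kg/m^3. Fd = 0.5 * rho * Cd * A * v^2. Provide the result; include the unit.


Step 1: v^2 = 194.0449
Step 2: Fd = 0.5 * 1.225 * 0.744 * 0.543 * 194.0449
= 48.015 N

48.015 N


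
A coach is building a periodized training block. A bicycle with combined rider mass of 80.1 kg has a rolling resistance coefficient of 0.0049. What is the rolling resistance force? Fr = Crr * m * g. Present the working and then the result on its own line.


Fr = 0.0049 * 80.1 * 9.81
= 0.39249 * 9.81
= 3.85 N

3.85 N


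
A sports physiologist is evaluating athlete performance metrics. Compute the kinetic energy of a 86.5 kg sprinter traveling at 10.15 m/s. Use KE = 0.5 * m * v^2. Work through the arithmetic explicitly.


Velocity squared = 103.0225
KE = 0.5 * 86.5 * 103.0225 = 4455.72 J

4455.72 J


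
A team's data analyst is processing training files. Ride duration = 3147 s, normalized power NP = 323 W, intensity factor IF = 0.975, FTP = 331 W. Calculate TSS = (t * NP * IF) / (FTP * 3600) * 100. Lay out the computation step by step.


Numerator = 3147 * 323 * 0.975 = 991068.975
Denominator = 331 * 3600 = 1191600
TSS = 991068.975 / 1191600 * 100
= 83.17

83.17 TSS


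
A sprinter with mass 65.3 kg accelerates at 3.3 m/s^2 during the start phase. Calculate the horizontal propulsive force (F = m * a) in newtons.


F = m * a
= 65.3 * 3.3
= 215.49 N

215.49 N


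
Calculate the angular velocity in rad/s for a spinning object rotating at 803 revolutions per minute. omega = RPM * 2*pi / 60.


omega = RPM * 2*pi / 60
= 803 * 6.28318531 / 60
= 84.09 rad/s

84.09 rad/s


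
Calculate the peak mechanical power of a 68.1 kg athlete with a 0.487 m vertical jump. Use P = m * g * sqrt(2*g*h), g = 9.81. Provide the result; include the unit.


First, sqrt(2gh) = sqrt(2 * 9.81 * 0.487)
= sqrt(9.55494) = 3.091107 m/s
Power = 68.1 * 9.81 * 3.091107 = 2065.05 W

2065.05 W


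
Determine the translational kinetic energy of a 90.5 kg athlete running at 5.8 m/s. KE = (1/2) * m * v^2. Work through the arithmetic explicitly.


KE = 0.5 * m * v^2
= 0.5 * 90.5 * 5.8^2
= 0.5 * 90.5 * 33.64
= 1522.21 J

1522.21 J


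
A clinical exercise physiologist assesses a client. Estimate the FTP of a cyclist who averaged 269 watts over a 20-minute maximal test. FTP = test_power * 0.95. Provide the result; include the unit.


FTP = 269 * 0.95 = 255.55 W

255.55 W


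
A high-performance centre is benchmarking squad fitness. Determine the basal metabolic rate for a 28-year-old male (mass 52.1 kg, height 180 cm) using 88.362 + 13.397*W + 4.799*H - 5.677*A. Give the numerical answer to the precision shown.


BMR = 88.362 + 13.397*52.1 + 4.799*180 - 5.677*28
= 1491.21 kcal/day

1491.21 kcal/day


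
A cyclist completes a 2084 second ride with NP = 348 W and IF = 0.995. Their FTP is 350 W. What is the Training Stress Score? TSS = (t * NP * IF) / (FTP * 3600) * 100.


t * NP * IF = 2084 * 348 * 0.995 = 721605.84
FTP * 3600 = 1260000
TSS = (721605.84 / 1260000) * 100 = 57.27

57.27 TSS


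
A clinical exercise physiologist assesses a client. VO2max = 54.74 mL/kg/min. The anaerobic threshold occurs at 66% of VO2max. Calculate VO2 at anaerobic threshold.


AT fraction = 66 / 100 = 0.66
AT VO2 = 54.74 * 0.66
= 36.13 mL/kg/min

36.13 mL/kg/min


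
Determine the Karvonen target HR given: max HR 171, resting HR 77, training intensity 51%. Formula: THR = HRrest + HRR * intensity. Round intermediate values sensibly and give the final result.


HRR = HRmax - HRrest = 171 - 77 = 94
THR = 77 + 94 * 0.51
= 124.94 bpm

124.94 bpm


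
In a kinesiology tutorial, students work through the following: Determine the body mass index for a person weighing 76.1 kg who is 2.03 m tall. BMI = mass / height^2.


BMI = mass / height^2
= 76.1 / 2.03^2
= 76.1 / 4.1209
= 18.47 kg/m^2

18.47 kg/m^2


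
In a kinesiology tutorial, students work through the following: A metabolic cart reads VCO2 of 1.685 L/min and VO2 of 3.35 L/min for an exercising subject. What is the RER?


RER = VCO2 / VO2 = 1.685 / 3.35 = 0.503

0.503


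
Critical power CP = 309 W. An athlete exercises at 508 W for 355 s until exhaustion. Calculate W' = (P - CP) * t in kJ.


P - CP = 508 - 309 = 199 W
W' = 199 * 355 = 70645 J
= 70645 / 1000 = 70.645 kJ

70.645 kJ


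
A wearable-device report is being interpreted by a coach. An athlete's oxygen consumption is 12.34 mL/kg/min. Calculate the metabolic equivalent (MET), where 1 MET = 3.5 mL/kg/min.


MET = VO2 / 3.5
= 12.34 / 3.5
= 3.53 METs

3.53 METs


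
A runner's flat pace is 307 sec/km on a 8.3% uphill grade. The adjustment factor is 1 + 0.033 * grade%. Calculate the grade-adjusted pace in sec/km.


Factor = 1 + 0.033 * 8.3 = 1.2739
Adjusted pace = 307 * 1.2739
= 391.09 sec/km

391.09 s/km


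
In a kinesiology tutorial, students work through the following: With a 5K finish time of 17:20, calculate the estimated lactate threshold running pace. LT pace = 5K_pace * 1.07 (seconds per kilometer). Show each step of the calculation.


Race duration = 1040 s for 5 km
Average pace = 1040 / 5 = 208.0 s/km
LT pace = 208.0 * 1.07
= 222.56 s/km

222.56 s/km


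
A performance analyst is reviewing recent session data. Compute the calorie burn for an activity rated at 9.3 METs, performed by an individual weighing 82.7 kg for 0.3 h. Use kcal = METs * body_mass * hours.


Product of METs and mass = 9.3 * 82.7 = 769.11
Total kcal = 769.11 * 0.3 = 230.73 kcal

230.73 kcal


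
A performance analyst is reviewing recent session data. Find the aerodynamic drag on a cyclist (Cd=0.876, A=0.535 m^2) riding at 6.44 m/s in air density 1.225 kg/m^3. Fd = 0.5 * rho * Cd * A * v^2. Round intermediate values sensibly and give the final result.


Fd = 0.5 * 1.225 * 0.876 * 0.535 * 6.44^2
= 0.5 * 1.225 * 0.876 * 0.535 * 41.4736
= 11.905 N

11.905 N


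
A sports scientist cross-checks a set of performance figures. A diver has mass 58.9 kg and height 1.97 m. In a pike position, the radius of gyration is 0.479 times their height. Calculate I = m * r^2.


r = 0.479 * 1.97 = 0.94363 m
I = m * r^2 = 58.9 * 0.890438 = 52.447 kg*m^2

52.447 kg*m^2


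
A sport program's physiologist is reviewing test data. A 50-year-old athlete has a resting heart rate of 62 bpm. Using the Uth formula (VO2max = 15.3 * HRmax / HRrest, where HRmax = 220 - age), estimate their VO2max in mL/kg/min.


HRmax = 220 - 50 = 170 bpm
Ratio = HRmax / HRrest = 170 / 62 = 2.7419
VO2max = 15.3 * 2.7419 = 41.95 mL/kg/min

41.95 mL/kg/min


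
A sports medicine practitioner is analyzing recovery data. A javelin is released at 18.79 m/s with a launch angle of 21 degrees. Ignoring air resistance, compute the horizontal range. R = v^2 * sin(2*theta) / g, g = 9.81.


Launch speed squared = 353.0641
sin(2 * 21 deg) = 0.669131
Range = 353.0641 * 0.669131 / 9.81
= 24.082 m

24.082 m


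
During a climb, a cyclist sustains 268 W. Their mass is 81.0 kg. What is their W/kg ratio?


Power-to-weight = 268 W / 81.0 kg
= 3.309 W/kg

3.309 W/kg


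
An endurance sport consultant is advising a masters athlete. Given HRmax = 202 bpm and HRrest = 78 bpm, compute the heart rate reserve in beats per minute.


Heart rate reserve = maximum HR minus resting HR
HRR = 202 - 78 = 124 bpm

124 bpm


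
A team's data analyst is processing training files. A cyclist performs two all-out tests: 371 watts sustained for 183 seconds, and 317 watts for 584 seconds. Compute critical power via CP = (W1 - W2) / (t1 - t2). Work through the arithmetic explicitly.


W1 = P1 * t1 = 371 * 183 = 67893 J
W2 = P2 * t2 = 317 * 584 = 185128 J
CP = (67893 - 185128) / (183 - 584)
= 292.36 W

292.36 W


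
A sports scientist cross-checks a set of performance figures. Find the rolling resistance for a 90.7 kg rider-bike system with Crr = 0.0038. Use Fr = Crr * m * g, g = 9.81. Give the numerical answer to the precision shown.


m * g = 90.7 * 9.81 = 889.767 N
Fr = 0.0038 * 889.767 = 3.381 N

3.381 N


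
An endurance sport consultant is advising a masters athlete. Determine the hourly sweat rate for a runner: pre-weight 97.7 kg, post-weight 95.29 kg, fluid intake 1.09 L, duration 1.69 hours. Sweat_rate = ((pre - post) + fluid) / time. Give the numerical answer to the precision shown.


Mass lost = 97.7 - 95.29 = 2.41 kg
Add fluid consumed: 2.41 + 1.09 = 3.5 L total sweat
Sweat rate = 3.5 / 1.69 = 2.071 L/h

2.071 L/h


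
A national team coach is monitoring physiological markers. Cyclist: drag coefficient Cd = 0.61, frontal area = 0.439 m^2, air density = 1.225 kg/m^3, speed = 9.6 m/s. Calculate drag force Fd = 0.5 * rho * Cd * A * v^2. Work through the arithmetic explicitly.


v^2 = 9.6^2 = 92.16
Fd = 0.5 * 1.225 * 0.61 * 0.439 * 92.16
= 15.116 N

15.116 N


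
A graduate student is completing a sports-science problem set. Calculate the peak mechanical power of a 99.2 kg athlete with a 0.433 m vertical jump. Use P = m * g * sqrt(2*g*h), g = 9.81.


First, sqrt(2gh) = sqrt(2 * 9.81 * 0.433)
= sqrt(8.49546) = 2.914697 m/s
Power = 99.2 * 9.81 * 2.914697 = 2836.44 W

2836.44 W
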